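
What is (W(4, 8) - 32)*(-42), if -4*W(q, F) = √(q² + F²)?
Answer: 1344 + 42*√5 ≈ 1437.9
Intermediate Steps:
W(q, F) = -√(F² + q²)/4 (W(q, F) = -√(q² + F²)/4 = -√(F² + q²)/4)
(W(4, 8) - 32)*(-42) = (-√(8² + 4²)/4 - 32)*(-42) = (-√(64 + 16)/4 - 32)*(-42) = (-√5 - 32)*(-42) = (-32 - √5)*(-42) = 1344 + 42*√5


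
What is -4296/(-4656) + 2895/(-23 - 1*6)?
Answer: -556439/5626 ≈ -98.905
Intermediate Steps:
-4296/(-4656) + 2895/(-23 - 1*6) = -4296*(-1/4656) + 2895/(-23 - 6) = 179/194 + 2895/(-29) = 179/194 + 2895*(-1/29) = 179/194 - 2895/29 = -556439/5626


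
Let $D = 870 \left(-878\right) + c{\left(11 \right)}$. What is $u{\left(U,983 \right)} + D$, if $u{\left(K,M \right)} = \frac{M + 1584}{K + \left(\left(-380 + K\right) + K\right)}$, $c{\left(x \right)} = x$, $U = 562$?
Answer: $- \frac{997584227}{1306} \approx -7.6385 \cdot 10^{5}$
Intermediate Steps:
$u{\left(K,M \right)} = \frac{1584 + M}{-380 + 3 K}$ ($u{\left(K,M \right)} = \frac{1584 + M}{K + \left(-380 + 2 K\right)} = \frac{1584 + M}{-380 + 3 K}$)
$D = -763849$ ($D = 870 \left(-878\right) + 11 = -763860 + 11 = -763849$)
$u{\left(U,983 \right)} + D = \frac{1584 + 983}{-380 + 3 \cdot 562} - 763849 = \frac{1}{-380 + 1686} \cdot 2567 - 763849 = \frac{1}{1306} \cdot 2567 - 763849 = \frac{2567}{1306} - 763849 = - \frac{997584227}{1306}$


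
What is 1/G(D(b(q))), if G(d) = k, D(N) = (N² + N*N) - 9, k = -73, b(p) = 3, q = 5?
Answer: -1/73 ≈ -0.013699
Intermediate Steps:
D(N) = -9 + 2*N² (D(N) = (N² + N²) - 9 = 2*N² - 9 = -9 + 2*N²)
G(d) = -73
1/G(D(b(q))) = 1/(-73) = -1/73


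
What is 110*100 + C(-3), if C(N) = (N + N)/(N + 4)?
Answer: 10994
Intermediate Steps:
C(N) = 2*N/(4 + N) (C(N) = (2*N)/(4 + N) = 2*N/(4 + N))
110*100 + C(-3) = 110*100 + 2*(-3)/(4 - 3) = 11000 + 2*(-3)/1 = 11000 + 2*(-3)*1 = 11000 - 6 = 10994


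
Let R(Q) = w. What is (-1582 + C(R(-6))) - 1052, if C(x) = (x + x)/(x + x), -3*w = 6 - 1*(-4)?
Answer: -2633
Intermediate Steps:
w = -10/3 (w = -(6 - 1*(-4))/3 = -(6 + 4)/3 = -⅓*10 = -10/3 ≈ -3.3333)
R(Q) = -10/3
C(x) = 1 (C(x) = (2*x)/((2*x)) = (2*x)*(1/(2*x)) = 1)
(-1582 + C(R(-6))) - 1052 = (-1582 + 1) - 1052 = -1581 - 1052 = -2633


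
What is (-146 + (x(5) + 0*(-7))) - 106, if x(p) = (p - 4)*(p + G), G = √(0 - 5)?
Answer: -247 + I*√5 ≈ -247.0 + 2.2361*I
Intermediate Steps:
G = I*√5 (G = √(-5) = I*√5 ≈ 2.2361*I)
x(p) = (-4 + p)*(p + I*√5) (x(p) = (p - 4)*(p + I*√5) = (-4 + p)*(p + I*√5))
(-146 + (x(5) + 0*(-7))) - 106 = (-146 + ((5² - 4*5 - 4*I*√5 + I*5*√5) + 0*(-7))) - 106 = (-146 + ((25 - 20 - 4*I*√5 + 5*I*√5) + 0)) - 106 = (-146 + ((5 + I*√5) + 0)) - 106 = (-146 + (5 + I*√5)) - 106 = (-141 + I*√5) - 106 = -247 + I*√5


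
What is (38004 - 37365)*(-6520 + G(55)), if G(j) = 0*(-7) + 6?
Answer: -4162446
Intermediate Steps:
G(j) = 6 (G(j) = 0 + 6 = 6)
(38004 - 37365)*(-6520 + G(55)) = (38004 - 37365)*(-6520 + 6) = 639*(-6514) = -4162446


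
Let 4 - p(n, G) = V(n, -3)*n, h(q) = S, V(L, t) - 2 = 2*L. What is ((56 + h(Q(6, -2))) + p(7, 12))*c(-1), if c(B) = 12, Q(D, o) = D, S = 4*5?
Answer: -384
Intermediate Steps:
V(L, t) = 2 + 2*L
S = 20
h(q) = 20
p(n, G) = 4 - n*(2 + 2*n) (p(n, G) = 4 - (2 + 2*n)*n = 4 - n*(2 + 2*n))
((56 + h(Q(6, -2))) + p(7, 12))*c(-1) = ((56 + 20) + (4 - 2*7*(1 + 7)))*12 = (76 + (4 - 2*7*8))*12 = (76 + (4 - 112))*12 = (76 - 108)*12 = -32*12 = -384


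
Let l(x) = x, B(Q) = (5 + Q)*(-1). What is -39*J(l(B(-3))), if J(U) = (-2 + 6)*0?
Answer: 0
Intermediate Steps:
B(Q) = -5 - Q
J(U) = 0 (J(U) = 4*0 = 0)
-39*J(l(B(-3))) = -39*0 = 0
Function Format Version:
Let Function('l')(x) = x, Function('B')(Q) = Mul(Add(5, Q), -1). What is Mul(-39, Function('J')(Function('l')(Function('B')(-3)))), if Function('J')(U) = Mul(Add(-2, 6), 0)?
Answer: 0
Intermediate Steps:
Function('B')(Q) = Add(-5, Mul(-1, Q))
Function('J')(U) = 0 (Function('J')(U) = Mul(4, 0) = 0)
Mul(-39, Function('J')(Function('l')(Function('B')(-3)))) = Mul(-39, 0) = 0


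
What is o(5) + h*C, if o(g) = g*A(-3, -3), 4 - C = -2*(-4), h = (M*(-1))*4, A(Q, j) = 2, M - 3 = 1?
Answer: 74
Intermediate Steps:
M = 4 (M = 3 + 1 = 4)
h = -16 (h = (4*(-1))*4 = -4*4 = -16)
C = -4 (C = 4 - (-2)*(-4) = 4 - 1*8 = 4 - 8 = -4)
o(g) = 2*g (o(g) = g*2 = 2*g)
o(5) + h*C = 2*5 - 16*(-4) = 10 + 64 = 74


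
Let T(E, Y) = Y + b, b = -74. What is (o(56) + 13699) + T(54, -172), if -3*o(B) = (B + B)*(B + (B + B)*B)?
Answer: -668377/3 ≈ -2.2279e+5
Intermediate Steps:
T(E, Y) = -74 + Y (T(E, Y) = Y - 74 = -74 + Y)
o(B) = -2*B*(B + 2*B²)/3 (o(B) = -(B + B)*(B + (B + B)*B)/3 = -2*B*(B + (2*B)*B)/3 = -2*B*(B + 2*B²)/3)
(o(56) + 13699) + T(54, -172) = ((⅔)*56²*(-1 - 2*56) + 13699) + (-74 - 172) = ((⅔)*3136*(-1 - 112) + 13699) - 246 = ((⅔)*3136*(-113) + 13699) - 246 = (-708736/3 + 13699) - 246 = -667639/3 - 246 = -668377/3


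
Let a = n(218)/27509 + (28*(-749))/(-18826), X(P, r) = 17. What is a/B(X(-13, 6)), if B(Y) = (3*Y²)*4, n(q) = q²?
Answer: 367901393/449005804278 ≈ 0.00081937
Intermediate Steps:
a = 735802786/258942217 (a = 218²/27509 + (28*(-749))/(-18826) = 47524*(1/27509) - 20972*(-1/18826) = 47524/27509 + 10486/9413 = 735802786/258942217 ≈ 2.8416)
B(Y) = 12*Y²
a/B(X(-13, 6)) = 735802786/(258942217*((12*17²))) = 735802786/(258942217*((12*289))) = (735802786/258942217)/3468 = (735802786/258942217)*(1/3468) = 367901393/449005804278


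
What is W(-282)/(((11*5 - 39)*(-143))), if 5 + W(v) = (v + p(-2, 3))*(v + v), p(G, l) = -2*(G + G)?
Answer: -11887/176 ≈ -67.540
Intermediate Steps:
p(G, l) = -4*G
W(v) = -5 + 2*v*(8 + v) (W(v) = -5 + (v - 4*(-2))*(v + v) = -5 + (v + 8)*(2*v) = -5 + (8 + v)*(2*v) = -5 + 2*v*(8 + v))
W(-282)/(((11*5 - 39)*(-143))) = (-5 + 2*(-282)² + 16*(-282))/(((11*5 - 39)*(-143))) = (-5 + 2*79524 - 4512)/(((55 - 39)*(-143))) = (-5 + 159048 - 4512)/((16*(-143))) = 154531/(-2288) = 154531*(-1/2288) = -11887/176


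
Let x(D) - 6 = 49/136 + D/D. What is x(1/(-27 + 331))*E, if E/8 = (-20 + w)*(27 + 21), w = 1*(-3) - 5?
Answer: -1345344/17 ≈ -79138.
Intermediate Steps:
w = -8 (w = -3 - 5 = -8)
E = -10752 (E = 8*((-20 - 8)*(27 + 21)) = 8*(-28*48) = 8*(-1344) = -10752)
x(D) = 1001/136 (x(D) = 6 + (49/136 + D/D) = 6 + (49*(1/136) + 1) = 6 + (49/136 + 1) = 6 + 185/136 = 1001/136)
x(1/(-27 + 331))*E = (1001/136)*(-10752) = -1345344/17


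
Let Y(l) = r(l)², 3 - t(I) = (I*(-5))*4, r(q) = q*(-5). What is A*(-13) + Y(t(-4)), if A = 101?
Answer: 146912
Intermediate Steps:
r(q) = -5*q
t(I) = 3 + 20*I (t(I) = 3 - I*(-5)*4 = 3 - (-5*I)*4 = 3 - (-20)*I = 3 + 20*I)
Y(l) = 25*l² (Y(l) = (-5*l)² = 25*l²)
A*(-13) + Y(t(-4)) = 101*(-13) + 25*(3 + 20*(-4))² = -1313 + 25*(3 - 80)² = -1313 + 25*(-77)² = -1313 + 25*5929 = -1313 + 148225 = 146912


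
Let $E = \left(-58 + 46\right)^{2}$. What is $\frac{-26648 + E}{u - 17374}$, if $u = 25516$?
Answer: $- \frac{13252}{4071} \approx -3.2552$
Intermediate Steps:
$E = 144$ ($E = \left(-12\right)^{2} = 144$)
$\frac{-26648 + E}{u - 17374} = \frac{-26648 + 144}{25516 - 17374} = - \frac{26504}{8142} = \left(-26504\right) \frac{1}{8142} = - \frac{13252}{4071}$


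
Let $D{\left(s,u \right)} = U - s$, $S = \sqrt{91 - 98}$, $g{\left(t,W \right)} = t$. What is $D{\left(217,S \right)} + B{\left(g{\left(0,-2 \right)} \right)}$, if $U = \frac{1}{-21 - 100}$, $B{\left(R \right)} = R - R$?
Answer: $- \frac{26258}{121} \approx -217.01$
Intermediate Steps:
$B{\left(R \right)} = 0$
$S = i \sqrt{7}$ ($S = \sqrt{-7} = i \sqrt{7} \approx 2.6458 i$)
$U = - \frac{1}{121}$ ($U = \frac{1}{-121} = - \frac{1}{121} \approx -0.0082645$)
$D{\left(s,u \right)} = - \frac{1}{121} - s$
$D{\left(217,S \right)} + B{\left(g{\left(0,-2 \right)} \right)} = \left(- \frac{1}{121} - 217\right) + 0 = - \frac{26258}{121} + 0 = - \frac{26258}{121}$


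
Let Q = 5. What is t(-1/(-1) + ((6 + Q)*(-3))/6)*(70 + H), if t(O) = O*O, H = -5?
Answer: 5265/4 ≈ 1316.3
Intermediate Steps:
t(O) = O**2
t(-1/(-1) + ((6 + Q)*(-3))/6)*(70 + H) = (-1/(-1) + ((6 + 5)*(-3))/6)**2*(70 - 5) = (-1*(-1) + (11*(-3))*(1/6))**2*65 = (1 - 33*1/6)**2*65 = (1 - 11/2)**2*65 = (-9/2)**2*65 = (81/4)*65 = 5265/4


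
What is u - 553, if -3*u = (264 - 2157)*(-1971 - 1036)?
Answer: -1897970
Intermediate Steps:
u = -1897417 (u = -(264 - 2157)*(-1971 - 1036)/3 = -(-631)*(-3007) = -⅓*5692251 = -1897417)
u - 553 = -1897417 - 553 = -1897970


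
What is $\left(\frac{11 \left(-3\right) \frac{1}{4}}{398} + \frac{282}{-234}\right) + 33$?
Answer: $\frac{1972793}{62088} \approx 31.774$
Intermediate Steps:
$\left(\frac{11 \left(-3\right) \frac{1}{4}}{398} + \frac{282}{-234}\right) + 33 = \left(\left(-33\right) \frac{1}{4} \cdot \frac{1}{398} + 282 \left(- \frac{1}{234}\right)\right) + 33 = \left(\left(- \frac{33}{4}\right) \frac{1}{398} - \frac{47}{39}\right) + 33 = \left(- \frac{33}{1592} - \frac{47}{39}\right) + 33 = - \frac{76111}{62088} + 33 = \frac{1972793}{62088}$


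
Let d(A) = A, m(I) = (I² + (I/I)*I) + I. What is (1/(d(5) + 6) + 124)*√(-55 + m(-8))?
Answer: 1365*I*√7/11 ≈ 328.31*I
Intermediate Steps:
m(I) = I² + 2*I (m(I) = (I² + 1*I) + I = (I² + I) + I = (I + I²) + I = I² + 2*I)
(1/(d(5) + 6) + 124)*√(-55 + m(-8)) = (1/(5 + 6) + 124)*√(-55 - 8*(2 - 8)) = (1/11 + 124)*√(-55 - 8*(-6)) = (1/11 + 124)*√(-55 + 48) = 1365*√(-7)/11 = 1365*(I*√7)/11 = 1365*I*√7/11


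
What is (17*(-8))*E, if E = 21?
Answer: -2856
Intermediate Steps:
(17*(-8))*E = (17*(-8))*21 = -136*21 = -2856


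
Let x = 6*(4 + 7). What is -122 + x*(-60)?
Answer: -4082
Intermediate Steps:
x = 66 (x = 6*11 = 66)
-122 + x*(-60) = -122 + 66*(-60) = -122 - 3960 = -4082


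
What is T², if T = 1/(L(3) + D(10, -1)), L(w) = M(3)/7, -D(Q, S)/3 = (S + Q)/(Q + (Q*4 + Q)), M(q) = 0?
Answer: 400/81 ≈ 4.9383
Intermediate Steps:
D(Q, S) = -(Q + S)/(2*Q) (D(Q, S) = -3*(S + Q)/(Q + (Q*4 + Q)) = -3*(Q + S)/(Q + (4*Q + Q)) = -3*(Q + S)/(Q + 5*Q) = -3*(Q + S)/(6*Q) = -3*(Q + S)*1/(6*Q) = -(Q + S)/(2*Q))
L(w) = 0 (L(w) = 0/7 = 0*(⅐) = 0)
T = -20/9 (T = 1/(0 + (½)*(-1*10 - 1*(-1))/10) = 1/(0 + (½)*(⅒)*(-10 + 1)) = 1/(0 + (½)*(⅒)*(-9)) = 1/(0 - 9/20) = 1/(-9/20) = -20/9 ≈ -2.2222)
T² = (-20/9)² = 400/81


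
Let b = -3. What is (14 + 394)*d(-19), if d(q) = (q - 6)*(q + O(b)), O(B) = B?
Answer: 224400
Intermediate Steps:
d(q) = (-6 + q)*(-3 + q) (d(q) = (q - 6)*(q - 3) = (-6 + q)*(-3 + q))
(14 + 394)*d(-19) = (14 + 394)*(18 + (-19)² - 9*(-19)) = 408*(18 + 361 + 171) = 408*550 = 224400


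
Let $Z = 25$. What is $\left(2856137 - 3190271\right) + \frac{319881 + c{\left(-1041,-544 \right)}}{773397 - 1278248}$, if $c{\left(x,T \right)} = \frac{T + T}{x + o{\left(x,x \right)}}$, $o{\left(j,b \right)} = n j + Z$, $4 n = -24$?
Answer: $- \frac{441119653237181}{1320185365} \approx -3.3413 \cdot 10^{5}$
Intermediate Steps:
$n = -6$ ($n = \frac{1}{4} \left(-24\right) = -6$)
$o{\left(j,b \right)} = 25 - 6 j$ ($o{\left(j,b \right)} = - 6 j + 25 = 25 - 6 j$)
$c{\left(x,T \right)} = \frac{2 T}{25 - 5 x}$ ($c{\left(x,T \right)} = \frac{T + T}{x - \left(-25 + 6 x\right)} = \frac{2 T}{25 - 5 x}$)
$\left(2856137 - 3190271\right) + \frac{319881 + c{\left(-1041,-544 \right)}}{773397 - 1278248} = \left(2856137 - 3190271\right) + \frac{319881 + \frac{2}{5} \left(-544\right) \frac{1}{5 - -1041}}{773397 - 1278248} = -334134 + \frac{319881 + \frac{2}{5} \left(-544\right) \frac{1}{5 + 1041}}{-504851} = -334134 + \left(319881 + \frac{2}{5} \left(-544\right) \frac{1}{1046}\right) \left(- \frac{1}{504851}\right) = -334134 + \left(319881 - \frac{544}{2615}\right) \left(- \frac{1}{504851}\right) = -334134 + \frac{836488271}{2615} \left(- \frac{1}{504851}\right) = -334134 - \frac{836488271}{1320185365} = - \frac{441119653237181}{1320185365}$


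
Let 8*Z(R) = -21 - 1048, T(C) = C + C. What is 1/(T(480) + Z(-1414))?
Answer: 8/6611 ≈ 0.0012101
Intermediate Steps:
T(C) = 2*C
Z(R) = -1069/8 (Z(R) = (-21 - 1048)/8 = (⅛)*(-1069) = -1069/8)
1/(T(480) + Z(-1414)) = 1/(2*480 - 1069/8) = 1/(960 - 1069/8) = 1/(6611/8) = 8/6611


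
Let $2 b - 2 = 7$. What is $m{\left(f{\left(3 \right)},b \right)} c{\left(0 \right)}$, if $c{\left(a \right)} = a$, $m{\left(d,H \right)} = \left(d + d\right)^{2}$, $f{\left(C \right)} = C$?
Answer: $0$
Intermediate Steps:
$b = \frac{9}{2}$ ($b = 1 + \frac{1}{2} \cdot 7 = 1 + \frac{7}{2} = \frac{9}{2} \approx 4.5$)
$m{\left(d,H \right)} = 4 d^{2}$ ($m{\left(d,H \right)} = \left(2 d\right)^{2} = 4 d^{2}$)
$m{\left(f{\left(3 \right)},b \right)} c{\left(0 \right)} = 4 \cdot 3^{2} \cdot 0 = 4 \cdot 9 \cdot 0 = 36 \cdot 0 = 0$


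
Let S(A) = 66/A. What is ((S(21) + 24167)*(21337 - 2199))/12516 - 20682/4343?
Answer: 334779135105/9059498 ≈ 36953.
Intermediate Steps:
((S(21) + 24167)*(21337 - 2199))/12516 - 20682/4343 = ((66/21 + 24167)*(21337 - 2199))/12516 - 20682/4343 = ((66*(1/21) + 24167)*19138)*(1/12516) - 20682*1/4343 = ((22/7 + 24167)*19138)*(1/12516) - 20682/4343 = ((169191/7)*19138)*(1/12516) - 20682/4343 = 462568194*(1/12516) - 20682/4343 = 77094699/2086 - 20682/4343 = 334779135105/9059498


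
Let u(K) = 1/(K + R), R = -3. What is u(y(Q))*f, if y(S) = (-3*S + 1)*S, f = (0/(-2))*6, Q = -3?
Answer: 0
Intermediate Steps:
f = 0 (f = (0*(-½))*6 = 0*6 = 0)
y(S) = S*(1 - 3*S) (y(S) = (1 - 3*S)*S = S*(1 - 3*S))
u(K) = 1/(-3 + K) (u(K) = 1/(K - 3) = 1/(-3 + K))
u(y(Q))*f = 0/(-3 - 3*(1 - 3*(-3))) = 0/(-3 - 3*(1 + 9)) = 0/(-3 - 3*10) = 0/(-3 - 30) = 0/(-33) = -1/33*0 = 0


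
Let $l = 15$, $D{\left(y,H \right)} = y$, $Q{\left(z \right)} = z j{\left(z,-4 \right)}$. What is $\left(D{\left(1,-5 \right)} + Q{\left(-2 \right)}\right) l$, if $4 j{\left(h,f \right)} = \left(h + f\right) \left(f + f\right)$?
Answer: $-345$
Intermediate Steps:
$j{\left(h,f \right)} = \frac{f \left(f + h\right)}{2}$ ($j{\left(h,f \right)} = \frac{\left(h + f\right) \left(f + f\right)}{4} = \frac{\left(f + h\right) 2 f}{4} = \frac{2 f \left(f + h\right)}{4} = \frac{f \left(f + h\right)}{2}$)
$Q{\left(z \right)} = z \left(8 - 2 z\right)$ ($Q{\left(z \right)} = z \frac{1}{2} \left(-4\right) \left(-4 + z\right) = z \left(8 - 2 z\right)$)
$\left(D{\left(1,-5 \right)} + Q{\left(-2 \right)}\right) l = \left(1 + 2 \left(-2\right) \left(4 - -2\right)\right) 15 = \left(1 + 2 \left(-2\right) \left(4 + 2\right)\right) 15 = \left(1 + 2 \left(-2\right) 6\right) 15 = \left(1 - 24\right) 15 = \left(-23\right) 15 = -345$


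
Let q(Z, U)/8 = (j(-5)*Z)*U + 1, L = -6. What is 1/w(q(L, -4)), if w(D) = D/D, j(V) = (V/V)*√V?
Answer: 1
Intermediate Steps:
j(V) = √V (j(V) = 1*√V = √V)
q(Z, U) = 8 + 8*I*U*Z*√5 (q(Z, U) = 8*((√(-5)*Z)*U + 1) = 8*(((I*√5)*Z)*U + 1) = 8*((I*Z*√5)*U + 1) = 8*(I*U*Z*√5 + 1) = 8*(1 + I*U*Z*√5) = 8 + 8*I*U*Z*√5)
w(D) = 1
1/w(q(L, -4)) = 1/1 = 1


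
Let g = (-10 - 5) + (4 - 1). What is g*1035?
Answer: -12420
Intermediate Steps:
g = -12 (g = -15 + 3 = -12)
g*1035 = -12*1035 = -12420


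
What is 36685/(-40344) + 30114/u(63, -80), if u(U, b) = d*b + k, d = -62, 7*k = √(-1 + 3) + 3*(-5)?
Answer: 250961627550205/48591807255912 - 210798*√2/1204437023 ≈ 5.1644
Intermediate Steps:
k = -15/7 + √2/7 (k = (√(-1 + 3) + 3*(-5))/7 = (√2 - 15)/7 = (-15 + √2)/7 = -15/7 + √2/7 ≈ -1.9408)
u(U, b) = -15/7 - 62*b + √2/7 (u(U, b) = -62*b + (-15/7 + √2/7) = -15/7 - 62*b + √2/7)
36685/(-40344) + 30114/u(63, -80) = 36685/(-40344) + 30114/(-15/7 - 62*(-80) + √2/7) = 36685*(-1/40344) + 30114/(-15/7 + 4960 + √2/7) = -36685/40344 + 30114/(34705/7 + √2/7)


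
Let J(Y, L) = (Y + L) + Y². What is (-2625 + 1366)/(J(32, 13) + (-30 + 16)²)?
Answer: -1259/1265 ≈ -0.99526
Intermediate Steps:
J(Y, L) = L + Y + Y² (J(Y, L) = (L + Y) + Y² = L + Y + Y²)
(-2625 + 1366)/(J(32, 13) + (-30 + 16)²) = (-2625 + 1366)/((13 + 32 + 32²) + (-30 + 16)²) = -1259/((13 + 32 + 1024) + (-14)²) = -1259/(1069 + 196) = -1259/1265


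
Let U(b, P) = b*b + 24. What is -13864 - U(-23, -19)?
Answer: -14417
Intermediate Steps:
U(b, P) = 24 + b² (U(b, P) = b² + 24 = 24 + b²)
-13864 - U(-23, -19) = -13864 - (24 + (-23)²) = -13864 - (24 + 529) = -13864 - 1*553 = -13864 - 553 = -14417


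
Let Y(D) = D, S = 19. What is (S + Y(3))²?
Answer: 484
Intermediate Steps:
(S + Y(3))² = (19 + 3)² = 22² = 484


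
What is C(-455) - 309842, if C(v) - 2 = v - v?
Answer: -309840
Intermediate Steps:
C(v) = 2 (C(v) = 2 + (v - v) = 2 + 0 = 2)
C(-455) - 309842 = 2 - 309842 = -309840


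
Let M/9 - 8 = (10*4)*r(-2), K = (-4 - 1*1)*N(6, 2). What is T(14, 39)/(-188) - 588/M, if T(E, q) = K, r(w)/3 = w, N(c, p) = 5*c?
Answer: 4414/4089 ≈ 1.0795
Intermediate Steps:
r(w) = 3*w
K = -150 (K = (-4 - 1*1)*(5*6) = (-4 - 1)*30 = -5*30 = -150)
M = -2088 (M = 72 + 9*((10*4)*(3*(-2))) = 72 + 9*(40*(-6)) = 72 + 9*(-240) = 72 - 2160 = -2088)
T(E, q) = -150
T(14, 39)/(-188) - 588/M = -150/(-188) - 588/(-2088) = -150*(-1/188) - 588*(-1/2088) = 75/94 + 49/174 = 4414/4089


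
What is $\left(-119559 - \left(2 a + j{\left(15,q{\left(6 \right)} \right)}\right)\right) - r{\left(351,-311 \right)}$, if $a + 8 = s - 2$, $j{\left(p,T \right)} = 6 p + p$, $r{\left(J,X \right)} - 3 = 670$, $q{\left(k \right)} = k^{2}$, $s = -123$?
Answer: $-120071$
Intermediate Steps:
$r{\left(J,X \right)} = 673$ ($r{\left(J,X \right)} = 3 + 670 = 673$)
$j{\left(p,T \right)} = 7 p$
$a = -133$ ($a = -8 - 125 = -133$)
$\left(-119559 - \left(2 a + j{\left(15,q{\left(6 \right)} \right)}\right)\right) - r{\left(351,-311 \right)} = \left(-119559 - \left(2 \left(-133\right) + 7 \cdot 15\right)\right) - 673 = \left(-119559 - \left(-266 + 105\right)\right) - 673 = \left(-119559 - -161\right) - 673 = \left(-119559 + 161\right) - 673 = -119398 - 673 = -120071$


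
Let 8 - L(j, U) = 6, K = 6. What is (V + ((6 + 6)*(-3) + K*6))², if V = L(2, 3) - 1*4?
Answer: 4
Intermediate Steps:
L(j, U) = 2 (L(j, U) = 8 - 1*6 = 8 - 6 = 2)
V = -2 (V = 2 - 1*4 = 2 - 4 = -2)
(V + ((6 + 6)*(-3) + K*6))² = (-2 + ((6 + 6)*(-3) + 6*6))² = (-2 + (12*(-3) + 36))² = (-2 + (-36 + 36))² = (-2 + 0)² = (-2)² = 4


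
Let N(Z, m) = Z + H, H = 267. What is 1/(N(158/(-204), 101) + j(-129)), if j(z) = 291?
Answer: 102/56837 ≈ 0.0017946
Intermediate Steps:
N(Z, m) = 267 + Z (N(Z, m) = Z + 267 = 267 + Z)
1/(N(158/(-204), 101) + j(-129)) = 1/((267 + 158/(-204)) + 291) = 1/((267 + 158*(-1/204)) + 291) = 1/((267 - 79/102) + 291) = 1/(27155/102 + 291) = 1/(56837/102) = 102/56837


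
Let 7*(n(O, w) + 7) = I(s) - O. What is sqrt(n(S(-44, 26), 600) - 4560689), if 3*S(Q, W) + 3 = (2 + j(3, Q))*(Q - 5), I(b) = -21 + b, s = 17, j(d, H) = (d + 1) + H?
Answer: I*sqrt(2011306227)/21 ≈ 2135.6*I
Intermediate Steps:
j(d, H) = 1 + H + d (j(d, H) = (1 + d) + H = 1 + H + d)
S(Q, W) = -1 + (-5 + Q)*(6 + Q)/3 (S(Q, W) = -1 + ((2 + (1 + Q + 3))*(Q - 5))/3 = -1 + ((2 + (4 + Q))*(-5 + Q))/3 = -1 + ((6 + Q)*(-5 + Q))/3 = -1 + ((-5 + Q)*(6 + Q))/3 = -1 + (-5 + Q)*(6 + Q)/3)
n(O, w) = -53/7 - O/7 (n(O, w) = -7 + ((-21 + 17) - O)/7 = -7 + (-4 - O)/7 = -7 + (-4/7 - O/7) = -53/7 - O/7)
sqrt(n(S(-44, 26), 600) - 4560689) = sqrt((-53/7 - (-11 + (1/3)*(-44) + (1/3)*(-44)**2)/7) - 4560689) = sqrt((-53/7 - (-11 - 44/3 + (1/3)*1936)/7) - 4560689) = sqrt((-53/7 - (-11 - 44/3 + 1936/3)/7) - 4560689) = sqrt((-53/7 - 1/7*1859/3) - 4560689) = sqrt((-53/7 - 1859/21) - 4560689) = sqrt(-2018/21 - 4560689) = sqrt(-95776487/21) = I*sqrt(2011306227)/21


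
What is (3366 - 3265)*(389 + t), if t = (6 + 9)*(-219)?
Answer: -292496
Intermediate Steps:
t = -3285 (t = 15*(-219) = -3285)
(3366 - 3265)*(389 + t) = (3366 - 3265)*(389 - 3285) = 101*(-2896) = -292496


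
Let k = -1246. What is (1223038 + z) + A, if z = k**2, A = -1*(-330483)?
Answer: 3106037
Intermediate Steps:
A = 330483
z = 1552516 (z = (-1246)**2 = 1552516)
(1223038 + z) + A = (1223038 + 1552516) + 330483 = 2775554 + 330483 = 3106037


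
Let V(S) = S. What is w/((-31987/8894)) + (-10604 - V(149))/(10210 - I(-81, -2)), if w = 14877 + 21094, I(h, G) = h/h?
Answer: -3266469245677/326555283 ≈ -10003.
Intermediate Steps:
I(h, G) = 1
w = 35971
w/((-31987/8894)) + (-10604 - V(149))/(10210 - I(-81, -2)) = 35971/((-31987/8894)) + (-10604 - 1*149)/(10210 - 1*1) = 35971/((-31987*1/8894)) + (-10604 - 149)/(10210 - 1) = 35971/(-31987/8894) - 10753/10209 = 35971*(-8894/31987) - 10753*1/10209 = -319926074/31987 - 10753/10209 = -3266469245677/326555283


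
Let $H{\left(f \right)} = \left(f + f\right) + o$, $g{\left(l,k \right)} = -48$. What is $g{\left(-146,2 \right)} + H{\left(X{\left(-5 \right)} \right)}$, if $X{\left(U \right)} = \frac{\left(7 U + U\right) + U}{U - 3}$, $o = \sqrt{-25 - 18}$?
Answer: $- \frac{147}{4} + i \sqrt{43} \approx -36.75 + 6.5574 i$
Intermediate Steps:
$o = i \sqrt{43}$ ($o = \sqrt{-43} = i \sqrt{43} \approx 6.5574 i$)
$X{\left(U \right)} = \frac{9 U}{-3 + U}$ ($X{\left(U \right)} = \frac{8 U + U}{-3 + U} = \frac{9 U}{-3 + U}$)
$H{\left(f \right)} = 2 f + i \sqrt{43}$ ($H{\left(f \right)} = \left(f + f\right) + i \sqrt{43} = 2 f + i \sqrt{43}$)
$g{\left(-146,2 \right)} + H{\left(X{\left(-5 \right)} \right)} = -48 + \left(2 \cdot 9 \left(-5\right) \frac{1}{-3 - 5} + i \sqrt{43}\right) = -48 + \left(2 \cdot 9 \left(-5\right) \frac{1}{-8} + i \sqrt{43}\right) = -48 + \left(2 \cdot 9 \left(-5\right) \left(- \frac{1}{8}\right) + i \sqrt{43}\right) = -48 + \left(2 \cdot \frac{45}{8} + i \sqrt{43}\right) = -48 + \left(\frac{45}{4} + i \sqrt{43}\right) = - \frac{147}{4} + i \sqrt{43}$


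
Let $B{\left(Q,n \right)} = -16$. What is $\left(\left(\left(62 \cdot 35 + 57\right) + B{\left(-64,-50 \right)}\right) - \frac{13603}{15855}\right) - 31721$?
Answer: $- \frac{467894653}{15855} \approx -29511.0$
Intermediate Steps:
$\left(\left(\left(62 \cdot 35 + 57\right) + B{\left(-64,-50 \right)}\right) - \frac{13603}{15855}\right) - 31721 = \left(\left(\left(62 \cdot 35 + 57\right) - 16\right) - \frac{13603}{15855}\right) - 31721 = \left(\left(\left(2170 + 57\right) - 16\right) - \frac{13603}{15855}\right) - 31721 = \left(\left(2227 - 16\right) - \frac{13603}{15855}\right) - 31721 = \left(2211 - \frac{13603}{15855}\right) - 31721 = \frac{35041802}{15855} - 31721 = - \frac{467894653}{15855}$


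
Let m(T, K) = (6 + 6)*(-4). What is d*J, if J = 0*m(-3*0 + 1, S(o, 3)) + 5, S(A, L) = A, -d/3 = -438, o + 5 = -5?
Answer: 6570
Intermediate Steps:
o = -10 (o = -5 - 5 = -10)
d = 1314 (d = -3*(-438) = 1314)
m(T, K) = -48 (m(T, K) = 12*(-4) = -48)
J = 5 (J = 0*(-48) + 5 = 0 + 5 = 5)
d*J = 1314*5 = 6570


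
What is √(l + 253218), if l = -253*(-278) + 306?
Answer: √323858 ≈ 569.08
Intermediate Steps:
l = 70640 (l = 70334 + 306 = 70640)
√(l + 253218) = √(70640 + 253218) = √323858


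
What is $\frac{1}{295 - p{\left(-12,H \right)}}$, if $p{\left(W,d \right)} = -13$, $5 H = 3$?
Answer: $\frac{1}{308} \approx 0.0032468$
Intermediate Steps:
$H = \frac{3}{5}$ ($H = \frac{1}{5} \cdot 3 = \frac{3}{5} \approx 0.6$)
$\frac{1}{295 - p{\left(-12,H \right)}} = \frac{1}{295 - -13} = \frac{1}{295 + 13} = \frac{1}{308}$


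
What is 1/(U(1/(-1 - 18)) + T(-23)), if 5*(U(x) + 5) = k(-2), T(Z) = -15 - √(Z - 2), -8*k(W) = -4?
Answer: -1990/42101 + 500*I/42101 ≈ -0.047267 + 0.011876*I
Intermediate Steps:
k(W) = ½ (k(W) = -⅛*(-4) = ½)
T(Z) = -15 - √(-2 + Z)
U(x) = -49/10 (U(x) = -5 + (⅕)*(½) = -5 + ⅒ = -49/10)
1/(U(1/(-1 - 18)) + T(-23)) = 1/(-49/10 + (-15 - √(-2 - 23))) = 1/(-49/10 + (-15 - √(-25))) = 1/(-49/10 + (-15 - 5*I)) = 1/(-199/10 - 5*I) = 100*(-199/10 + 5*I)/42101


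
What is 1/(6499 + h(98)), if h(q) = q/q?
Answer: 1/6500 ≈ 0.00015385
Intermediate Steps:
h(q) = 1
1/(6499 + h(98)) = 1/(6499 + 1) = 1/6500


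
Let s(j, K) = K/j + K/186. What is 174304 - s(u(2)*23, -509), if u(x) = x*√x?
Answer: 32421053/186 + 509*√2/92 ≈ 1.7431e+5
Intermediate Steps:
u(x) = x^(3/2)
s(j, K) = K/186 + K/j (s(j, K) = K/j + K*(1/186) = K/j + K/186 = K/186 + K/j)
174304 - s(u(2)*23, -509) = 174304 - ((1/186)*(-509) - 509*√2/92) = 174304 - (-509/186 - 509*√2/92) = 174304 + (509/186 + 509*√2/92) = 32421053/186 + 509*√2/92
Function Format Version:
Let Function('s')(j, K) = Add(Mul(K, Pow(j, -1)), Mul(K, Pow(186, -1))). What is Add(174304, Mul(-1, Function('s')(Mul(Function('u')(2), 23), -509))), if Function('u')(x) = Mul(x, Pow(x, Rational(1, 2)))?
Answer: Add(Rational(32421053, 186), Mul(Rational(509, 92), Pow(2, Rational(1, 2)))) ≈ 1.7431e+5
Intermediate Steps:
Function('u')(x) = Pow(x, Rational(3, 2))
Function('s')(j, K) = Add(Mul(Rational(1, 186), K), Mul(K, Pow(j, -1))) (Function('s')(j, K) = Add(Mul(K, Pow(j, -1)), Mul(K, Rational(1, 186))) = Add(Mul(K, Pow(j, -1)), Mul(Rational(1, 186), K)) = Add(Mul(Rational(1, 186), K), Mul(K, Pow(j, -1))))
Add(174304, Mul(-1, Function('s')(Mul(Function('u')(2), 23), -509))) = Add(174304, Mul(-1, Add(Mul(Rational(1, 186), -509), Mul(-509, Pow(Mul(Pow(2, Rational(3, 2)), 23), -1))))) = Add(174304, Mul(-1, Add(Rational(-509, 186), Mul(-509, Pow(Mul(Mul(2, Pow(2, Rational(1, 2))), 23), -1))))) = Add(174304, Mul(-1, Add(Rational(-509, 186), Mul(-509, Pow(Mul(46, Pow(2, Rational(1, 2))), -1))))) = Add(174304, Mul(-1, Add(Rational(-509, 186), Mul(-509, Mul(Rational(1, 92), Pow(2, Rational(1, 2))))))) = Add(174304, Mul(-1, Add(Rational(-509, 186), Mul(Rational(-509, 92), Pow(2, Rational(1, 2)))))) = Add(174304, Add(Rational(509, 186), Mul(Rational(509, 92), Pow(2, Rational(1, 2))))) = Add(Rational(32421053, 186), Mul(Rational(509, 92), Pow(2, Rational(1, 2))))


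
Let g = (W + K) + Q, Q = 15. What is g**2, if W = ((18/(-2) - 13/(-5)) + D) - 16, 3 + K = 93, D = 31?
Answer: 322624/25 ≈ 12905.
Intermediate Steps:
K = 90 (K = -3 + 93 = 90)
W = 43/5 (W = ((18/(-2) - 13/(-5)) + 31) - 16 = ((18*(-1/2) - 13*(-1/5)) + 31) - 16 = ((-9 + 13/5) + 31) - 16 = (-32/5 + 31) - 16 = 123/5 - 16 = 43/5 ≈ 8.6000)
g = 568/5 (g = (43/5 + 90) + 15 = 493/5 + 15 = 568/5 ≈ 113.60)
g**2 = (568/5)**2 = 322624/25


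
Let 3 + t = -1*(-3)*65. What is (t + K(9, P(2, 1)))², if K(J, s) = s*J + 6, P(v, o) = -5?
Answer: 23409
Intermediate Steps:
t = 192 (t = -3 - 1*(-3)*65 = -3 + 3*65 = -3 + 195 = 192)
K(J, s) = 6 + J*s (K(J, s) = J*s + 6 = 6 + J*s)
(t + K(9, P(2, 1)))² = (192 + (6 + 9*(-5)))² = (192 + (6 - 45))² = (192 - 39)² = 153² = 23409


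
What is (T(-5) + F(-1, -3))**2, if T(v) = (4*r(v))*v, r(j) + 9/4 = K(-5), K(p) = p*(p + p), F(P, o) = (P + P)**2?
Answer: 904401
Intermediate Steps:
F(P, o) = 4*P**2 (F(P, o) = (2*P)**2 = 4*P**2)
K(p) = 2*p**2 (K(p) = p*(2*p) = 2*p**2)
r(j) = 191/4 (r(j) = -9/4 + 2*(-5)**2 = -9/4 + 2*25 = -9/4 + 50 = 191/4)
T(v) = 191*v (T(v) = (4*(191/4))*v = 191*v)
(T(-5) + F(-1, -3))**2 = (191*(-5) + 4*(-1)**2)**2 = (-955 + 4*1)**2 = (-955 + 4)**2 = (-951)**2 = 904401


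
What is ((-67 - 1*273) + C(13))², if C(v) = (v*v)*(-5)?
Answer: 1404225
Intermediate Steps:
C(v) = -5*v² (C(v) = v²*(-5) = -5*v²)
((-67 - 1*273) + C(13))² = ((-67 - 1*273) - 5*13²)² = ((-67 - 273) - 5*169)² = (-340 - 845)² = (-1185)² = 1404225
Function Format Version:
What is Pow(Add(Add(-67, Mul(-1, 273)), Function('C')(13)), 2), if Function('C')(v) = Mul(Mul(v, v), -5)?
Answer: 1404225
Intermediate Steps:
Function('C')(v) = Mul(-5, Pow(v, 2)) (Function('C')(v) = Mul(Pow(v, 2), -5) = Mul(-5, Pow(v, 2)))
Pow(Add(Add(-67, Mul(-1, 273)), Function('C')(13)), 2) = Pow(Add(Add(-67, Mul(-1, 273)), Mul(-5, Pow(13, 2))), 2) = Pow(Add(Add(-67, -273), Mul(-5, 169)), 2) = Pow(Add(-340, -845), 2) = Pow(-1185, 2) = 1404225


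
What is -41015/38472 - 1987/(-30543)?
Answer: -392092427/391683432 ≈ -1.0010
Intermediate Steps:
-41015/38472 - 1987/(-30543) = -41015*1/38472 - 1987*(-1/30543) = -41015/38472 + 1987/30543 = -392092427/391683432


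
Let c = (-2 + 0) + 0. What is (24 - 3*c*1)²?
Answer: 900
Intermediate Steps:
c = -2 (c = -2 + 0 = -2)
(24 - 3*c*1)² = (24 - 3*(-2)*1)² = (24 + 6*1)² = (24 + 6)² = 30² = 900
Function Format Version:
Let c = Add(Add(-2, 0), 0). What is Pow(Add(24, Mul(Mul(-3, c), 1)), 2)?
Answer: 900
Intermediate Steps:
c = -2 (c = Add(-2, 0) = -2)
Pow(Add(24, Mul(Mul(-3, c), 1)), 2) = Pow(Add(24, Mul(Mul(-3, -2), 1)), 2) = Pow(Add(24, Mul(6, 1)), 2) = Pow(Add(24, 6), 2) = Pow(30, 2) = 900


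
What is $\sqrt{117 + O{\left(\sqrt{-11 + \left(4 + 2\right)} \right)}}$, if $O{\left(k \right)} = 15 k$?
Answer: $\sqrt{117 + 15 i \sqrt{5}} \approx 10.925 + 1.5351 i$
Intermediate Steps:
$\sqrt{117 + O{\left(\sqrt{-11 + \left(4 + 2\right)} \right)}} = \sqrt{117 + 15 \sqrt{-11 + \left(4 + 2\right)}} = \sqrt{117 + 15 \sqrt{-11 + 6}} = \sqrt{117 + 15 \sqrt{-5}} = \sqrt{117 + 15 i \sqrt{5}}$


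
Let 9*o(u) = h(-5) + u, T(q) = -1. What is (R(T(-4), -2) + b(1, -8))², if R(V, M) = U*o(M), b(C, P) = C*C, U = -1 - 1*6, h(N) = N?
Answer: 3364/81 ≈ 41.531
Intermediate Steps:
U = -7 (U = -1 - 6 = -7)
b(C, P) = C²
o(u) = -5/9 + u/9 (o(u) = (-5 + u)/9 = -5/9 + u/9)
R(V, M) = 35/9 - 7*M/9 (R(V, M) = -7*(-5/9 + M/9) = 35/9 - 7*M/9)
(R(T(-4), -2) + b(1, -8))² = ((35/9 - 7/9*(-2)) + 1²)² = ((35/9 + 14/9) + 1)² = (49/9 + 1)² = (58/9)² = 3364/81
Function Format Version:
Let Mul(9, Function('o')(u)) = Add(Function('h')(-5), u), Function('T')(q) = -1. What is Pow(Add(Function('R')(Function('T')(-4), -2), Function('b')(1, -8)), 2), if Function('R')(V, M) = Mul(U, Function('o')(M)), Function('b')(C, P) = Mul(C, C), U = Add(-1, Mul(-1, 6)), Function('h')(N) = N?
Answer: Rational(3364, 81) ≈ 41.531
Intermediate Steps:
U = -7 (U = Add(-1, -6) = -7)
Function('b')(C, P) = Pow(C, 2)
Function('o')(u) = Add(Rational(-5, 9), Mul(Rational(1, 9), u)) (Function('o')(u) = Mul(Rational(1, 9), Add(-5, u)) = Add(Rational(-5, 9), Mul(Rational(1, 9), u)))
Function('R')(V, M) = Add(Rational(35, 9), Mul(Rational(-7, 9), M)) (Function('R')(V, M) = Mul(-7, Add(Rational(-5, 9), Mul(Rational(1, 9), M))) = Add(Rational(35, 9), Mul(Rational(-7, 9), M)))
Pow(Add(Function('R')(Function('T')(-4), -2), Function('b')(1, -8)), 2) = Pow(Add(Add(Rational(35, 9), Mul(Rational(-7, 9), -2)), Pow(1, 2)), 2) = Pow(Add(Add(Rational(35, 9), Rational(14, 9)), 1), 2) = Pow(Add(Rational(49, 9), 1), 2) = Pow(Rational(58, 9), 2) = Rational(3364, 81)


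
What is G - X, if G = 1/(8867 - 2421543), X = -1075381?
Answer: 2594545929555/2412676 ≈ 1.0754e+6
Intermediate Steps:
G = -1/2412676 (G = 1/(-2412676) = -1/2412676 ≈ -4.1448e-7)
G - X = -1/2412676 - 1*(-1075381) = -1/2412676 + 1075381 = 2594545929555/2412676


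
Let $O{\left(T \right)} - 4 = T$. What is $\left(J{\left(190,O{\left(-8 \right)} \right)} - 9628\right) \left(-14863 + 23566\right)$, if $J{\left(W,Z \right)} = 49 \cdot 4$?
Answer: $-82086696$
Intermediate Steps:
$O{\left(T \right)} = 4 + T$
$J{\left(W,Z \right)} = 196$
$\left(J{\left(190,O{\left(-8 \right)} \right)} - 9628\right) \left(-14863 + 23566\right) = \left(196 - 9628\right) \left(-14863 + 23566\right) = \left(-9432\right) 8703 = -82086696$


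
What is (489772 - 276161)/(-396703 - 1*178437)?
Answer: -213611/575140 ≈ -0.37141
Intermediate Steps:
(489772 - 276161)/(-396703 - 1*178437) = 213611/(-396703 - 178437) = 213611/(-575140) = 213611*(-1/575140) = -213611/575140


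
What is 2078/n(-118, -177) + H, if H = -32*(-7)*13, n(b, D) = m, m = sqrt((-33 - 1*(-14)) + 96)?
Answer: 2912 + 2078*sqrt(77)/77 ≈ 3148.8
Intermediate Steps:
m = sqrt(77) (m = sqrt((-33 + 14) + 96) = sqrt(-19 + 96) = sqrt(77) ≈ 8.7750)
n(b, D) = sqrt(77)
H = 2912 (H = 224*13 = 2912)
2078/n(-118, -177) + H = 2078/(sqrt(77)) + 2912 = 2078*(sqrt(77)/77) + 2912 = 2078*sqrt(77)/77 + 2912 = 2912 + 2078*sqrt(77)/77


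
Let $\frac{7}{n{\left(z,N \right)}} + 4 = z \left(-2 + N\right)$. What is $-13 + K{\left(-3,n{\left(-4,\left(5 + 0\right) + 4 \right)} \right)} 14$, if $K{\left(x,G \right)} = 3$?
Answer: $29$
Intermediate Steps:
$n{\left(z,N \right)} = \frac{7}{-4 + z \left(-2 + N\right)}$
$-13 + K{\left(-3,n{\left(-4,\left(5 + 0\right) + 4 \right)} \right)} 14 = -13 + 3 \cdot 14 = -13 + 42 = 29$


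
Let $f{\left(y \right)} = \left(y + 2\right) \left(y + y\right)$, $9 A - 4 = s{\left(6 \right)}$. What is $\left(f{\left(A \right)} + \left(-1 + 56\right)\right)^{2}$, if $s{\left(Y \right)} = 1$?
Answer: $\frac{21949225}{6561} \approx 3345.4$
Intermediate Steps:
$A = \frac{5}{9}$ ($A = \frac{4}{9} + \frac{1}{9} \cdot 1 = \frac{4}{9} + \frac{1}{9} = \frac{5}{9} \approx 0.55556$)
$f{\left(y \right)} = 2 y \left(2 + y\right)$ ($f{\left(y \right)} = \left(2 + y\right) 2 y = 2 y \left(2 + y\right)$)
$\left(f{\left(A \right)} + \left(-1 + 56\right)\right)^{2} = \left(2 \cdot \frac{5}{9} \left(2 + \frac{5}{9}\right) + \left(-1 + 56\right)\right)^{2} = \left(2 \cdot \frac{5}{9} \cdot \frac{23}{9} + 55\right)^{2} = \left(\frac{230}{81} + 55\right)^{2} = \left(\frac{4685}{81}\right)^{2} = \frac{21949225}{6561}$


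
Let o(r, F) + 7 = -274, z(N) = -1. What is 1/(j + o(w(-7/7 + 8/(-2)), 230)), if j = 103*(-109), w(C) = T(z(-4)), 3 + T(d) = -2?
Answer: -1/11508 ≈ -8.6896e-5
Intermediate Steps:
T(d) = -5 (T(d) = -3 - 2 = -5)
w(C) = -5
o(r, F) = -281 (o(r, F) = -7 - 274 = -281)
j = -11227
1/(j + o(w(-7/7 + 8/(-2)), 230)) = 1/(-11227 - 281) = 1/(-11508) = -1/11508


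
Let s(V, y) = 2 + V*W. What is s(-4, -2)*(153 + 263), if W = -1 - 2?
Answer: 5824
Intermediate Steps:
W = -3
s(V, y) = 2 - 3*V (s(V, y) = 2 + V*(-3) = 2 - 3*V)
s(-4, -2)*(153 + 263) = (2 - 3*(-4))*(153 + 263) = (2 + 12)*416 = 14*416 = 5824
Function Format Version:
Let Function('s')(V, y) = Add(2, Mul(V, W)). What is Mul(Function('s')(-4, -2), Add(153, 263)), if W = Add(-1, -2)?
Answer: 5824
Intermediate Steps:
W = -3
Function('s')(V, y) = Add(2, Mul(-3, V)) (Function('s')(V, y) = Add(2, Mul(V, -3)) = Add(2, Mul(-3, V)))
Mul(Function('s')(-4, -2), Add(153, 263)) = Mul(Add(2, Mul(-3, -4)), Add(153, 263)) = Mul(Add(2, 12), 416) = Mul(14, 416) = 5824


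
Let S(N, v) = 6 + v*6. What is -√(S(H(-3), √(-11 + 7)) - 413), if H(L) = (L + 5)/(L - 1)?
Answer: -√(-407 + 12*I) ≈ -0.29738 - 20.176*I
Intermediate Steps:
H(L) = (5 + L)/(-1 + L)
S(N, v) = 6 + 6*v
-√(S(H(-3), √(-11 + 7)) - 413) = -√((6 + 6*√(-11 + 7)) - 413) = -√((6 + 6*√(-4)) - 413) = -√((6 + 6*(2*I)) - 413) = -√((6 + 12*I) - 413) = -√(-407 + 12*I)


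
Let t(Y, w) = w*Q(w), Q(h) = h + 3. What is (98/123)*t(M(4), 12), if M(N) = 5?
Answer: 5880/41 ≈ 143.41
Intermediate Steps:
Q(h) = 3 + h
t(Y, w) = w*(3 + w)
(98/123)*t(M(4), 12) = (98/123)*(12*(3 + 12)) = (98*(1/123))*(12*15) = (98/123)*180 = 5880/41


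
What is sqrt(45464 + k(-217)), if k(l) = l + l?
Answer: sqrt(45030) ≈ 212.20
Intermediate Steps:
k(l) = 2*l
sqrt(45464 + k(-217)) = sqrt(45464 + 2*(-217)) = sqrt(45464 - 434) = sqrt(45030)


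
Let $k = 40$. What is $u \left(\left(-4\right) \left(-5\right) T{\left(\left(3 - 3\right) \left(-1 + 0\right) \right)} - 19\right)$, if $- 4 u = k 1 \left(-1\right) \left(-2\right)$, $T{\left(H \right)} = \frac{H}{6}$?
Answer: $380$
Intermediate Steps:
$T{\left(H \right)} = \frac{H}{6}$ ($T{\left(H \right)} = H \frac{1}{6} = \frac{H}{6}$)
$u = -20$ ($u = - \frac{40 \cdot 1 \left(-1\right) \left(-2\right)}{4} = - \frac{40 \left(\left(-1\right) \left(-2\right)\right)}{4} = - \frac{40 \cdot 2}{4} = \left(- \frac{1}{4}\right) 80 = -20$)
$u \left(\left(-4\right) \left(-5\right) T{\left(\left(3 - 3\right) \left(-1 + 0\right) \right)} - 19\right) = - 20 \left(\left(-4\right) \left(-5\right) \frac{\left(3 - 3\right) \left(-1 + 0\right)}{6} - 19\right) = - 20 \left(20 \frac{0 \left(-1\right)}{6} - 19\right) = - 20 \left(20 \cdot \frac{1}{6} \cdot 0 - 19\right) = - 20 \left(20 \cdot 0 - 19\right) = - 20 \left(0 - 19\right) = \left(-20\right) \left(-19\right) = 380$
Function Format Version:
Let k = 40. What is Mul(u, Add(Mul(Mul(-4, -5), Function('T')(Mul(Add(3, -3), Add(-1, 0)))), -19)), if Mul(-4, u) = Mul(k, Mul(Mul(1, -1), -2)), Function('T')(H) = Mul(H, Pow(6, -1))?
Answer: 380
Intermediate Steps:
Function('T')(H) = Mul(Rational(1, 6), H) (Function('T')(H) = Mul(H, Rational(1, 6)) = Mul(Rational(1, 6), H))
u = -20 (u = Mul(Rational(-1, 4), Mul(40, Mul(Mul(1, -1), -2))) = Mul(Rational(-1, 4), Mul(40, Mul(-1, -2))) = Mul(Rational(-1, 4), Mul(40, 2)) = Mul(Rational(-1, 4), 80) = -20)
Mul(u, Add(Mul(Mul(-4, -5), Function('T')(Mul(Add(3, -3), Add(-1, 0)))), -19)) = Mul(-20, Add(Mul(Mul(-4, -5), Mul(Rational(1, 6), Mul(Add(3, -3), Add(-1, 0)))), -19)) = Mul(-20, Add(Mul(20, Mul(Rational(1, 6), Mul(0, -1))), -19)) = Mul(-20, Add(Mul(20, Mul(Rational(1, 6), 0)), -19)) = Mul(-20, Add(Mul(20, 0), -19)) = Mul(-20, Add(0, -19)) = Mul(-20, -19) = 380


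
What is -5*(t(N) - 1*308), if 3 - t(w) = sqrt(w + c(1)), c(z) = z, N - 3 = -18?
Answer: 1525 + 5*I*sqrt(14) ≈ 1525.0 + 18.708*I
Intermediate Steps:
N = -15 (N = 3 - 18 = -15)
t(w) = 3 - sqrt(1 + w) (t(w) = 3 - sqrt(w + 1) = 3 - sqrt(1 + w))
-5*(t(N) - 1*308) = -5*((3 - sqrt(1 - 15)) - 1*308) = -5*((3 - sqrt(-14)) - 308) = -5*((3 - I*sqrt(14)) - 308) = -5*(-305 - I*sqrt(14)) = 1525 + 5*I*sqrt(14)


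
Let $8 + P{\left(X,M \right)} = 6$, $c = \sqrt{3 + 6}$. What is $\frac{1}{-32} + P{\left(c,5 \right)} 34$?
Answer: $- \frac{2177}{32} \approx -68.031$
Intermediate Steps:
$c = 3$ ($c = \sqrt{9} = 3$)
$P{\left(X,M \right)} = -2$ ($P{\left(X,M \right)} = -8 + 6 = -2$)
$\frac{1}{-32} + P{\left(c,5 \right)} 34 = \frac{1}{-32} - 68 = - \frac{1}{32} - 68 = - \frac{2177}{32}$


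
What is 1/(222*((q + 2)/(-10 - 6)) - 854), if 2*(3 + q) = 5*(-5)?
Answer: -16/10667 ≈ -0.0015000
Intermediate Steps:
q = -31/2 (q = -3 + (5*(-5))/2 = -3 + (½)*(-25) = -3 - 25/2 = -31/2 ≈ -15.500)
1/(222*((q + 2)/(-10 - 6)) - 854) = 1/(222*((-31/2 + 2)/(-10 - 6)) - 854) = 1/(222*(-27/2/(-16)) - 854) = 1/(222*(-27/2*(-1/16)) - 854) = 1/(222*(27/32) - 854) = 1/(2997/16 - 854) = 1/(-10667/16) = -16/10667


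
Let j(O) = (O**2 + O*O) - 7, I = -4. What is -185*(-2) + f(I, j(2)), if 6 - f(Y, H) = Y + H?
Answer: 379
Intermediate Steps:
j(O) = -7 + 2*O**2 (j(O) = (O**2 + O**2) - 7 = 2*O**2 - 7 = -7 + 2*O**2)
f(Y, H) = 6 - H - Y (f(Y, H) = 6 - (Y + H) = 6 - (H + Y) = 6 + (-H - Y) = 6 - H - Y)
-185*(-2) + f(I, j(2)) = -185*(-2) + (6 - (-7 + 2*2**2) - 1*(-4)) = 370 + (6 - (-7 + 2*4) + 4) = 370 + (6 - (-7 + 8) + 4) = 370 + (6 - 1*1 + 4) = 370 + (6 - 1 + 4) = 370 + 9 = 379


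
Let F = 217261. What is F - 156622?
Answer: 60639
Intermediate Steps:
F - 156622 = 217261 - 156622 = 60639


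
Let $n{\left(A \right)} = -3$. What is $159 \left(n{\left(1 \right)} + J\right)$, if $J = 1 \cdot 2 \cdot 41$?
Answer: $12561$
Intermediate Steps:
$J = 82$ ($J = 2 \cdot 41 = 82$)
$159 \left(n{\left(1 \right)} + J\right) = 159 \left(-3 + 82\right) = 159 \cdot 79 = 12561$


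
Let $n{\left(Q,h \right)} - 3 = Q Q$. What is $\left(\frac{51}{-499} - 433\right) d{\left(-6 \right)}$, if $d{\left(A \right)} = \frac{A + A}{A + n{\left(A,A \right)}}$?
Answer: $\frac{864472}{5489} \approx 157.49$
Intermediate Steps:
$n{\left(Q,h \right)} = 3 + Q^{2}$ ($n{\left(Q,h \right)} = 3 + Q Q = 3 + Q^{2}$)
$d{\left(A \right)} = \frac{2 A}{3 + A + A^{2}}$ ($d{\left(A \right)} = \frac{A + A}{A + \left(3 + A^{2}\right)} = \frac{2 A}{3 + A + A^{2}}$)
$\left(\frac{51}{-499} - 433\right) d{\left(-6 \right)} = \left(\frac{51}{-499} - 433\right) 2 \left(-6\right) \frac{1}{3 - 6 + \left(-6\right)^{2}} = \left(51 \left(- \frac{1}{499}\right) - 433\right) 2 \left(-6\right) \frac{1}{3 - 6 + 36} = \left(- \frac{51}{499} - 433\right) 2 \left(-6\right) \frac{1}{33} = - \frac{216118 \cdot 2 \left(-6\right) \frac{1}{33}}{499} = \left(- \frac{216118}{499}\right) \left(- \frac{4}{11}\right) = \frac{864472}{5489}$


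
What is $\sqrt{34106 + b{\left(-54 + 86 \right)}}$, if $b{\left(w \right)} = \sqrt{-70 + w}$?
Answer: $\sqrt{34106 + i \sqrt{38}} \approx 184.68 + 0.017 i$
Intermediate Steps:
$\sqrt{34106 + b{\left(-54 + 86 \right)}} = \sqrt{34106 + \sqrt{-70 + \left(-54 + 86\right)}} = \sqrt{34106 + \sqrt{-70 + 32}} = \sqrt{34106 + \sqrt{-38}} = \sqrt{34106 + i \sqrt{38}}$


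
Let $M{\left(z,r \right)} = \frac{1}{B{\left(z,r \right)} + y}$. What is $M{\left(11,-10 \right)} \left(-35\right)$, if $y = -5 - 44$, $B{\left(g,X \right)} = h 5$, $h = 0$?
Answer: $\frac{5}{7} \approx 0.71429$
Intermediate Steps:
$B{\left(g,X \right)} = 0$ ($B{\left(g,X \right)} = 0 \cdot 5 = 0$)
$y = -49$ ($y = -5 - 44 = -49$)
$M{\left(z,r \right)} = - \frac{1}{49}$ ($M{\left(z,r \right)} = \frac{1}{0 - 49} = \frac{1}{-49} = - \frac{1}{49}$)
$M{\left(11,-10 \right)} \left(-35\right) = \left(- \frac{1}{49}\right) \left(-35\right) = \frac{5}{7}$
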